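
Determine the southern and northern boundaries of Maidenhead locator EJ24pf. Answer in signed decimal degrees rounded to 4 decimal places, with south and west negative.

4.2083, 4.2500

Field E=4, J=9: +4·20° lon, +9·10° lat → SW at lon -100°, lat 0°.
Square 2, 4: +2·2° lon, +4·1° lat → SW at lon -96°, lat 4°.
Subsquare p=15, f=5: +15·0.0833333° lon, +5·0.0416667° lat → SW at lon -94.75°, lat 4.20833°.
Cell spans 0.0833333° lon × 0.0416667° lat.
south 4.2083, north 4.2500.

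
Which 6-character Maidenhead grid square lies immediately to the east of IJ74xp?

IJ84ap

Longitude subsquare x = 23; +1 → 24, wraps to 0 = a, carry into square.
Longitude square 7; +1 → 8.
The latitude characters are unchanged.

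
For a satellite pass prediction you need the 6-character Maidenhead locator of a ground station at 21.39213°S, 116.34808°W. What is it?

DG18to

Add 180° to longitude and 90° to latitude: 63.6519, 68.6079.
Field: lon ⌊63.6519/20⌋ = 3 → D; lat ⌊68.6079/10⌋ = 6 → G.
Square: lon ⌊3.6519/2⌋ = 1; lat ⌊8.6079/1⌋ = 8.
Subsquare: lon ⌊1.6519/0.0833333⌋ = 19 → t; lat ⌊0.6079/0.0416667⌋ = 14 → o.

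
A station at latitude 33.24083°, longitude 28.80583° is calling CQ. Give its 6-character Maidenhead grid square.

KM43jf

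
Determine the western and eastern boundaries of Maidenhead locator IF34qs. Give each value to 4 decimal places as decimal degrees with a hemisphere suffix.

Field I=8, F=5: +8·20° lon, +5·10° lat → SW at lon -20°, lat -40°.
Square 3, 4: +3·2° lon, +4·1° lat → SW at lon -14°, lat -36°.
Subsquare q=16, s=18: +16·0.0833333° lon, +18·0.0416667° lat → SW at lon -12.6667°, lat -35.25°.
Cell spans 0.0833333° lon × 0.0416667° lat.
west 12.6667° W, east 12.5833° W.

12.6667° W, 12.5833° W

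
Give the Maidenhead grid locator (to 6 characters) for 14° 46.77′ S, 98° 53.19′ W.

EH05nf

Shift to the Maidenhead origin (180°W, 90°S): lon 81.1135, lat 75.2205.
Field: lon ⌊81.1135/20⌋ = 4 → E; lat ⌊75.2205/10⌋ = 7 → H.
Square: lon ⌊1.1135/2⌋ = 0; lat ⌊5.2205/1⌋ = 5.
Subsquare: lon ⌊1.1135/0.0833333⌋ = 13 → n; lat ⌊0.2205/0.0416667⌋ = 5 → f.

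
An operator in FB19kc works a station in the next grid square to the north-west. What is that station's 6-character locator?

FB19jd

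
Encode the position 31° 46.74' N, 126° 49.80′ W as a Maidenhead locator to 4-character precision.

Shift to the Maidenhead origin (180°W, 90°S): lon 53.17, lat 121.78.
Field: lon ⌊53.17/20⌋ = 2 → C; lat ⌊121.78/10⌋ = 12 → M.
Square: lon ⌊13.17/2⌋ = 6; lat ⌊1.78/1⌋ = 1.

CM61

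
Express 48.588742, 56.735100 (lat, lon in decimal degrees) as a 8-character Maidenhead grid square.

LN88io81

Shift to the Maidenhead origin (180°W, 90°S): lon 236.73510, lat 138.58874.
Field: 236.73510/20 → 11 → L, 138.58874/10 → 13 → N; chars LN.
Square: 16.73510/2 → 8, 8.58874/1 → 8; chars 88.
Subsquare: 0.73510/0.0833333 → 8 → i, 0.58874/0.0416667 → 14 → o; chars io.
Extended square: 0.06843/0.00833333 → 8, 0.00541/0.00416667 → 1; chars 81.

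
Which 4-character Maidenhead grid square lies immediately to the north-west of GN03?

FN94

Longitude square 0; −1 → -1, wraps to 9, carry into field.
Longitude field G = 6; −1 → 5 = F.
Latitude square 3; +1 → 4.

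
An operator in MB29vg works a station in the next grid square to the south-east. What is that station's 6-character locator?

Longitude subsquare v = 21; +1 → 22 = w.
Latitude subsquare g = 6; −1 → 5 = f.

MB29wf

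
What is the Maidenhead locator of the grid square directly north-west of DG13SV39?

DG13sw20

Longitude extended square 3; −1 → 2.
Latitude extended square 9; +1 → 10, wraps to 0, carry into subsquare.
Latitude subsquare v = 21; +1 → 22 = w.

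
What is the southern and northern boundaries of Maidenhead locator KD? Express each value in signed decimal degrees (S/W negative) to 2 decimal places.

Field K=10, D=3: +10·20° lon, +3·10° lat → SW at lon 20°, lat -60°.
Cell spans 20° lon × 10° lat.
south -60.00, north -50.00.

-60.00, -50.00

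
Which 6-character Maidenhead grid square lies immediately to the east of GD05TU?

GD05uu

Longitude subsquare t = 19; +1 → 20 = u.
The latitude characters are unchanged.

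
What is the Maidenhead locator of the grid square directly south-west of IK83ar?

Longitude subsquare a = 0; −1 → -1, wraps to 23 = x, carry into square.
Longitude square 8; −1 → 7.
Latitude subsquare r = 17; −1 → 16 = q.

IK73xq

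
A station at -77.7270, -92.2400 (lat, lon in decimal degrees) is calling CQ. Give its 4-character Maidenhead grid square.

Add 180° to longitude and 90° to latitude: 87.76, 12.27.
Field: 87.76/20 → 4 → E, 12.27/10 → 1 → B; chars EB.
Square: 7.76/2 → 3, 2.27/1 → 2; chars 32.

EB32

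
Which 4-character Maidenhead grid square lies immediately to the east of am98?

Longitude square 9; +1 → 10, wraps to 0, carry into field.
Longitude field A = 0; +1 → 1 = B.
The latitude characters are unchanged.

BM08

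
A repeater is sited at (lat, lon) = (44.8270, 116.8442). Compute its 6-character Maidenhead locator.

Add 180° to longitude and 90° to latitude: 296.8442, 134.8270.
Field: 296.8442/20 → 14 → O, 134.8270/10 → 13 → N; chars ON.
Square: 16.8442/2 → 8, 4.8270/1 → 4; chars 84.
Subsquare: 0.8442/0.0833333 → 10 → k, 0.8270/0.0416667 → 19 → t; chars kt.

ON84kt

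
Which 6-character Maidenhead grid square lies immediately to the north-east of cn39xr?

CN49as

Longitude subsquare x = 23; +1 → 24, wraps to 0 = a, carry into square.
Longitude square 3; +1 → 4.
Latitude subsquare r = 17; +1 → 18 = s.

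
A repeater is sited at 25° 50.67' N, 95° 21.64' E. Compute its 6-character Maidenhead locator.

Add 180° to longitude and 90° to latitude: 275.3607, 115.8445.
Field: 275.3607/20 → 13 → N, 115.8445/10 → 11 → L; chars NL.
Square: 15.3607/2 → 7, 5.8445/1 → 5; chars 75.
Subsquare: 1.3607/0.0833333 → 16 → q, 0.8445/0.0416667 → 20 → u; chars qu.

NL75qu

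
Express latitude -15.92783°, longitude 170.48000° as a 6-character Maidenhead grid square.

Offset from 180°W / 90°S: lon 350.4800°, lat 74.0722°.
Field: lon ⌊350.4800/20⌋ = 17 → R; lat ⌊74.0722/10⌋ = 7 → H.
Square: lon ⌊10.4800/2⌋ = 5; lat ⌊4.0722/1⌋ = 4.
Subsquare: lon ⌊0.4800/0.0833333⌋ = 5 → f; lat ⌊0.0722/0.0416667⌋ = 1 → b.

RH54fb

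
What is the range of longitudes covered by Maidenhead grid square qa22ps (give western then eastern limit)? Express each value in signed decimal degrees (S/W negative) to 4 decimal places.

Field Q=16, A=0: +16·20° lon, +0·10° lat → SW at lon 140°, lat -90°.
Square 2, 2: +2·2° lon, +2·1° lat → SW at lon 144°, lat -88°.
Subsquare p=15, s=18: +15·0.0833333° lon, +18·0.0416667° lat → SW at lon 145.25°, lat -87.25°.
Cell spans 0.0833333° lon × 0.0416667° lat.
west 145.2500, east 145.3333.

145.2500, 145.3333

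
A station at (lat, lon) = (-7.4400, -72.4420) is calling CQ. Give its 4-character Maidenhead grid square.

Add 180° to longitude and 90° to latitude: 107.56, 82.56.
Field: lon ⌊107.56/20⌋ = 5 → F; lat ⌊82.56/10⌋ = 8 → I.
Square: lon ⌊7.56/2⌋ = 3; lat ⌊2.56/1⌋ = 2.

FI32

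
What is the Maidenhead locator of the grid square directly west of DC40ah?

DC30xh

Longitude subsquare a = 0; −1 → -1, wraps to 23 = x, carry into square.
Longitude square 4; −1 → 3.
The latitude characters are unchanged.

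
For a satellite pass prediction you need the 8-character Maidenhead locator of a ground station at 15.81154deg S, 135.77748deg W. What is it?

Add 180° to longitude and 90° to latitude: 44.22252, 74.18846.
Field: lon ⌊44.22252/20⌋ = 2 → C; lat ⌊74.18846/10⌋ = 7 → H.
Square: lon ⌊4.22252/2⌋ = 2; lat ⌊4.18846/1⌋ = 4.
Subsquare: lon ⌊0.22252/0.0833333⌋ = 2 → c; lat ⌊0.18846/0.0416667⌋ = 4 → e.
Extended square: lon ⌊0.05585/0.00833333⌋ = 6; lat ⌊0.02179/0.00416667⌋ = 5.

CH24ce65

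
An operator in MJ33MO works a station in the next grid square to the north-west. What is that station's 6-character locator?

MJ33lp

Longitude subsquare m = 12; −1 → 11 = l.
Latitude subsquare o = 14; +1 → 15 = p.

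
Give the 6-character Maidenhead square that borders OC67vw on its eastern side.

Longitude subsquare v = 21; +1 → 22 = w.
The latitude characters are unchanged.

OC67ww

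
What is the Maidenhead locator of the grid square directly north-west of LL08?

KL99

Longitude square 0; −1 → -1, wraps to 9, carry into field.
Longitude field L = 11; −1 → 10 = K.
Latitude square 8; +1 → 9.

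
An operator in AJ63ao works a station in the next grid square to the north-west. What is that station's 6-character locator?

AJ53xp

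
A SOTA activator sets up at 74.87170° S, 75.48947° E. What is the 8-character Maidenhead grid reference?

Add 180° to longitude and 90° to latitude: 255.48947, 15.12830.
Field (20°×10°, letters A–R): 255.48947/20 → 12 → M, 15.12830/10 → 1 → B; chars MB.
Square (2°×1°, digits 0–9): 15.48947/2 → 7, 5.12830/1 → 5; chars 75.
Subsquare (5′×2.5′, letters a–x): 1.48947/0.0833333 → 17 → r, 0.12830/0.0416667 → 3 → d; chars rd.
Extended square (30″×15″, digits 0–9): 0.07280/0.00833333 → 8, 0.00330/0.00416667 → 0; chars 80.

MB75rd80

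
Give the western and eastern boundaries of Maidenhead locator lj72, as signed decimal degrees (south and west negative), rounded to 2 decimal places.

Field L=11, J=9: +11·20° lon, +9·10° lat → SW at lon 40°, lat 0°.
Square 7, 2: +7·2° lon, +2·1° lat → SW at lon 54°, lat 2°.
Cell spans 2° lon × 1° lat.
west 54.00, east 56.00.

54.00, 56.00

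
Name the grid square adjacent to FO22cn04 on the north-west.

Longitude extended square 0; −1 → -1, wraps to 9, carry into subsquare.
Longitude subsquare c = 2; −1 → 1 = b.
Latitude extended square 4; +1 → 5.

FO22bn95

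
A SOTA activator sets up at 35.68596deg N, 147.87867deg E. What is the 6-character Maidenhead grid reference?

QM35wq

Offset from 180°W / 90°S: lon 327.8787°, lat 125.6860°.
Field: 327.8787/20 → 16 → Q, 125.6860/10 → 12 → M; chars QM.
Square: 7.8787/2 → 3, 5.6860/1 → 5; chars 35.
Subsquare: 1.8787/0.0833333 → 22 → w, 0.6860/0.0416667 → 16 → q; chars wq.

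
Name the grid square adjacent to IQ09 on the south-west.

HQ98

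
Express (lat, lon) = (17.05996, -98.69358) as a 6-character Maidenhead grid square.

Shift to the Maidenhead origin (180°W, 90°S): lon 81.3064, lat 107.0600.
Field: lon ⌊81.3064/20⌋ = 4 → E; lat ⌊107.0600/10⌋ = 10 → K.
Square: lon ⌊1.3064/2⌋ = 0; lat ⌊7.0600/1⌋ = 7.
Subsquare: lon ⌊1.3064/0.0833333⌋ = 15 → p; lat ⌊0.0600/0.0416667⌋ = 1 → b.

EK07pb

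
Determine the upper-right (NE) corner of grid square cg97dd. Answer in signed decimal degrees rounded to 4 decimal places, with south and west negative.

-22.8333, -121.6667

Field C=2, G=6: +2·20° lon, +6·10° lat → SW at lon -140°, lat -30°.
Square 9, 7: +9·2° lon, +7·1° lat → SW at lon -122°, lat -23°.
Subsquare d=3, d=3: +3·0.0833333° lon, +3·0.0416667° lat → SW at lon -121.75°, lat -22.875°.
Cell spans 0.0833333° lon × 0.0416667° lat. NE corner is SW corner plus one full cell.
latitude -22.8333, longitude -121.6667.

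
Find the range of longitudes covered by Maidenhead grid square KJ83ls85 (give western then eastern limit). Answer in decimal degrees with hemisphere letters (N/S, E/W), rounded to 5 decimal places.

36.98333° E, 36.99167° E

Field K=10, J=9: +10·20° lon, +9·10° lat → SW at lon 20°, lat 0°.
Square 8, 3: +8·2° lon, +3·1° lat → SW at lon 36°, lat 3°.
Subsquare l=11, s=18: +11·0.0833333° lon, +18·0.0416667° lat → SW at lon 36.9167°, lat 3.75°.
Extended square 8, 5: +8·0.00833333° lon, +5·0.00416667° lat → SW at lon 36.9833°, lat 3.77083°.
Cell spans 0.00833333° lon × 0.00416667° lat.
west 36.98333° E, east 36.99167° E.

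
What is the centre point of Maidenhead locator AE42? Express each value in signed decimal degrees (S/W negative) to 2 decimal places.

-47.50, -171.00

Field A=0, E=4: +0·20° lon, +4·10° lat → SW at lon -180°, lat -50°.
Square 4, 2: +4·2° lon, +2·1° lat → SW at lon -172°, lat -48°.
Cell spans 2° lon × 1° lat. Centre is SW corner plus half of each.
latitude -47.50, longitude -171.00.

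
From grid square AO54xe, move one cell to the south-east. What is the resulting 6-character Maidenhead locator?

Longitude subsquare x = 23; +1 → 24, wraps to 0 = a, carry into square.
Longitude square 5; +1 → 6.
Latitude subsquare e = 4; −1 → 3 = d.

AO64ad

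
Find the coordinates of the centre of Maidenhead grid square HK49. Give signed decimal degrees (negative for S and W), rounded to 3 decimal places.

19.500, -31.000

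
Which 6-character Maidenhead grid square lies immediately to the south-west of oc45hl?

Longitude subsquare h = 7; −1 → 6 = g.
Latitude subsquare l = 11; −1 → 10 = k.

OC45gk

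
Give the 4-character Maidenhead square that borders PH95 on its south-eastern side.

QH04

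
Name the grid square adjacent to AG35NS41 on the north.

AG35ns42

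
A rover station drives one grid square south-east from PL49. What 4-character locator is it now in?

PL58

Longitude square 4; +1 → 5.
Latitude square 9; −1 → 8.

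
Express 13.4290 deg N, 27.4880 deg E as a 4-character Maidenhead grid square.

KK33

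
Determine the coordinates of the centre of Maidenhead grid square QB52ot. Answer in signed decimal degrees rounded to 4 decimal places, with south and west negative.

-77.1875, 151.2083

Field Q=16, B=1: +16·20° lon, +1·10° lat → SW at lon 140°, lat -80°.
Square 5, 2: +5·2° lon, +2·1° lat → SW at lon 150°, lat -78°.
Subsquare o=14, t=19: +14·0.0833333° lon, +19·0.0416667° lat → SW at lon 151.167°, lat -77.2083°.
Cell spans 0.0833333° lon × 0.0416667° lat. Centre is SW corner plus half of each.
latitude -77.1875, longitude 151.2083.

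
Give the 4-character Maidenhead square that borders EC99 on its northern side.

ED90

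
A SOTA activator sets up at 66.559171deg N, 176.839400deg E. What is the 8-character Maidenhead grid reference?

Offset from 180°W / 90°S: lon 356.83940°, lat 156.55917°.
Field (20°×10°, letters A–R): 356.83940/20 → 17 → R, 156.55917/10 → 15 → P; chars RP.
Square (2°×1°, digits 0–9): 16.83940/2 → 8, 6.55917/1 → 6; chars 86.
Subsquare (5′×2.5′, letters a–x): 0.83940/0.0833333 → 10 → k, 0.55917/0.0416667 → 13 → n; chars kn.
Extended square (30″×15″, digits 0–9): 0.00607/0.00833333 → 0, 0.01750/0.00416667 → 4; chars 04.

RP86kn04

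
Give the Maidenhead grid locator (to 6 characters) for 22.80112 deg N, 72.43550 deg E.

Shift to the Maidenhead origin (180°W, 90°S): lon 252.4355, lat 112.8011.
Field (20°×10°, letters A–R): lon ⌊252.4355/20⌋ = 12 → M; lat ⌊112.8011/10⌋ = 11 → L.
Square (2°×1°, digits 0–9): lon ⌊12.4355/2⌋ = 6; lat ⌊2.8011/1⌋ = 2.
Subsquare (5′×2.5′, letters a–x): lon ⌊0.4355/0.0833333⌋ = 5 → f; lat ⌊0.8011/0.0416667⌋ = 19 → t.

ML62ft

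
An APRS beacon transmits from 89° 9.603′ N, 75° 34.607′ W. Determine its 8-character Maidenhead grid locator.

FR29fd08

Offset from 180°W / 90°S: lon 104.42322°, lat 179.16005°.
Field: lon ⌊104.42322/20⌋ = 5 → F; lat ⌊179.16005/10⌋ = 17 → R.
Square: lon ⌊4.42322/2⌋ = 2; lat ⌊9.16005/1⌋ = 9.
Subsquare: lon ⌊0.42322/0.0833333⌋ = 5 → f; lat ⌊0.16005/0.0416667⌋ = 3 → d.
Extended square: lon ⌊0.00655/0.00833333⌋ = 0; lat ⌊0.03505/0.00416667⌋ = 8.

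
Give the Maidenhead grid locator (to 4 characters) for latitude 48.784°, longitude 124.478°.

Shift to the Maidenhead origin (180°W, 90°S): lon 304.48, lat 138.78.
Field: 304.48/20 → 15 → P, 138.78/10 → 13 → N; chars PN.
Square: 4.48/2 → 2, 8.78/1 → 8; chars 28.

PN28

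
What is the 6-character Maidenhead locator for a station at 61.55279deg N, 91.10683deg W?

EP41kn

Add 180° to longitude and 90° to latitude: 88.8932, 151.5528.
Field: 88.8932/20 → 4 → E, 151.5528/10 → 15 → P; chars EP.
Square: 8.8932/2 → 4, 1.5528/1 → 1; chars 41.
Subsquare: 0.8932/0.0833333 → 10 → k, 0.5528/0.0416667 → 13 → n; chars kn.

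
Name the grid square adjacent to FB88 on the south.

Latitude square 8; −1 → 7.
The longitude characters are unchanged.

FB87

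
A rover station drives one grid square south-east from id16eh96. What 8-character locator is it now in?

Longitude extended square 9; +1 → 10, wraps to 0, carry into subsquare.
Longitude subsquare e = 4; +1 → 5 = f.
Latitude extended square 6; −1 → 5.

ID16fh05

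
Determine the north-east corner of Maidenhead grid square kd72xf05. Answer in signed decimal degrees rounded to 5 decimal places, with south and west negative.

Field K=10, D=3: +10·20° lon, +3·10° lat → SW at lon 20°, lat -60°.
Square 7, 2: +7·2° lon, +2·1° lat → SW at lon 34°, lat -58°.
Subsquare x=23, f=5: +23·0.0833333° lon, +5·0.0416667° lat → SW at lon 35.9167°, lat -57.7917°.
Extended square 0, 5: +0·0.00833333° lon, +5·0.00416667° lat → SW at lon 35.9167°, lat -57.7708°.
Cell spans 0.00833333° lon × 0.00416667° lat. NE corner is SW corner plus one full cell.
latitude -57.76667, longitude 35.92500.

-57.76667, 35.92500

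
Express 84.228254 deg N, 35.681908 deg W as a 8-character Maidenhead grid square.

Offset from 180°W / 90°S: lon 144.31809°, lat 174.22825°.
Field (20°×10°, letters A–R): lon ⌊144.31809/20⌋ = 7 → H; lat ⌊174.22825/10⌋ = 17 → R.
Square (2°×1°, digits 0–9): lon ⌊4.31809/2⌋ = 2; lat ⌊4.22825/1⌋ = 4.
Subsquare (5′×2.5′, letters a–x): lon ⌊0.31809/0.0833333⌋ = 3 → d; lat ⌊0.22825/0.0416667⌋ = 5 → f.
Extended square (30″×15″, digits 0–9): lon ⌊0.06809/0.00833333⌋ = 8; lat ⌊0.01992/0.00416667⌋ = 4.

HR24df84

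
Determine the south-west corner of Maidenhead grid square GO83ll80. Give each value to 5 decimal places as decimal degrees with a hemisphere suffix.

53.45833° N, 43.01667° W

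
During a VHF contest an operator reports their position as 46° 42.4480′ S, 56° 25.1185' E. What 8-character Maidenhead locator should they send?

Add 180° to longitude and 90° to latitude: 236.41864, 43.29253.
Field: lon ⌊236.41864/20⌋ = 11 → L; lat ⌊43.29253/10⌋ = 4 → E.
Square: lon ⌊16.41864/2⌋ = 8; lat ⌊3.29253/1⌋ = 3.
Subsquare: lon ⌊0.41864/0.0833333⌋ = 5 → f; lat ⌊0.29253/0.0416667⌋ = 7 → h.
Extended square: lon ⌊0.00198/0.00833333⌋ = 0; lat ⌊0.00087/0.00416667⌋ = 0.

LE83fh00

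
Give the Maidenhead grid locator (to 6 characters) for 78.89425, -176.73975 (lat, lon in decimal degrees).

Shift to the Maidenhead origin (180°W, 90°S): lon 3.2603, lat 168.8942.
Field: lon ⌊3.2603/20⌋ = 0 → A; lat ⌊168.8942/10⌋ = 16 → Q.
Square: lon ⌊3.2603/2⌋ = 1; lat ⌊8.8942/1⌋ = 8.
Subsquare: lon ⌊1.2603/0.0833333⌋ = 15 → p; lat ⌊0.8942/0.0416667⌋ = 21 → v.

AQ18pv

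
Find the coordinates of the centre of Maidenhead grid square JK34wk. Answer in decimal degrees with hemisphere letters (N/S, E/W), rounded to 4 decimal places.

Field J=9, K=10: +9·20° lon, +10·10° lat → SW at lon 0°, lat 10°.
Square 3, 4: +3·2° lon, +4·1° lat → SW at lon 6°, lat 14°.
Subsquare w=22, k=10: +22·0.0833333° lon, +10·0.0416667° lat → SW at lon 7.83333°, lat 14.4167°.
Cell spans 0.0833333° lon × 0.0416667° lat. Centre is SW corner plus half of each.
latitude 14.4375° N, longitude 7.8750° E.

14.4375° N, 7.8750° E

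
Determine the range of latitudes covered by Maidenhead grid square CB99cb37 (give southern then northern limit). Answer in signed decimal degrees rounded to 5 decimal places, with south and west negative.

Field C=2, B=1: +2·20° lon, +1·10° lat → SW at lon -140°, lat -80°.
Square 9, 9: +9·2° lon, +9·1° lat → SW at lon -122°, lat -71°.
Subsquare c=2, b=1: +2·0.0833333° lon, +1·0.0416667° lat → SW at lon -121.833°, lat -70.9583°.
Extended square 3, 7: +3·0.00833333° lon, +7·0.00416667° lat → SW at lon -121.808°, lat -70.9292°.
Cell spans 0.00833333° lon × 0.00416667° lat.
south -70.92917, north -70.92500.

-70.92917, -70.92500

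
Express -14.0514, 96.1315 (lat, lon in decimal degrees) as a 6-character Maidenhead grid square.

NH85bw

Offset from 180°W / 90°S: lon 276.1315°, lat 75.9486°.
Field: lon ⌊276.1315/20⌋ = 13 → N; lat ⌊75.9486/10⌋ = 7 → H.
Square: lon ⌊16.1315/2⌋ = 8; lat ⌊5.9486/1⌋ = 5.
Subsquare: lon ⌊0.1315/0.0833333⌋ = 1 → b; lat ⌊0.9486/0.0416667⌋ = 22 → w.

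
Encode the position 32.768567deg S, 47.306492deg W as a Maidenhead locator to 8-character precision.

Add 180° to longitude and 90° to latitude: 132.69351, 57.23143.
Field: lon ⌊132.69351/20⌋ = 6 → G; lat ⌊57.23143/10⌋ = 5 → F.
Square: lon ⌊12.69351/2⌋ = 6; lat ⌊7.23143/1⌋ = 7.
Subsquare: lon ⌊0.69351/0.0833333⌋ = 8 → i; lat ⌊0.23143/0.0416667⌋ = 5 → f.
Extended square: lon ⌊0.02684/0.00833333⌋ = 3; lat ⌊0.02310/0.00416667⌋ = 5.

GF67if35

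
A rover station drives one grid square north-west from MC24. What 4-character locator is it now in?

MC15

Longitude square 2; −1 → 1.
Latitude square 4; +1 → 5.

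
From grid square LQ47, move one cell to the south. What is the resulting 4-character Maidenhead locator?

LQ46

Latitude square 7; −1 → 6.
The longitude characters are unchanged.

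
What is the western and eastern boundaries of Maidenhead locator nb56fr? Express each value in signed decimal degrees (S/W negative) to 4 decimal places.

Field N=13, B=1: +13·20° lon, +1·10° lat → SW at lon 80°, lat -80°.
Square 5, 6: +5·2° lon, +6·1° lat → SW at lon 90°, lat -74°.
Subsquare f=5, r=17: +5·0.0833333° lon, +17·0.0416667° lat → SW at lon 90.4167°, lat -73.2917°.
Cell spans 0.0833333° lon × 0.0416667° lat.
west 90.4167, east 90.5000.

90.4167, 90.5000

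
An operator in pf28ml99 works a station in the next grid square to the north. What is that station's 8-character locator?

PF28mm90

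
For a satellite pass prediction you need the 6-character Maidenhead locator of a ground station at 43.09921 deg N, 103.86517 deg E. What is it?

ON13wc

Shift to the Maidenhead origin (180°W, 90°S): lon 283.8652, lat 133.0992.
Field: 283.8652/20 → 14 → O, 133.0992/10 → 13 → N; chars ON.
Square: 3.8652/2 → 1, 3.0992/1 → 3; chars 13.
Subsquare: 1.8652/0.0833333 → 22 → w, 0.0992/0.0416667 → 2 → c; chars wc.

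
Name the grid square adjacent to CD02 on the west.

Longitude square 0; −1 → -1, wraps to 9, carry into field.
Longitude field C = 2; −1 → 1 = B.
The latitude characters are unchanged.

BD92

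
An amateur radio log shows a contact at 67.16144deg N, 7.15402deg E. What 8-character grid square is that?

JP37nd88

Offset from 180°W / 90°S: lon 187.15402°, lat 157.16144°.
Field: lon ⌊187.15402/20⌋ = 9 → J; lat ⌊157.16144/10⌋ = 15 → P.
Square: lon ⌊7.15402/2⌋ = 3; lat ⌊7.16144/1⌋ = 7.
Subsquare: lon ⌊1.15402/0.0833333⌋ = 13 → n; lat ⌊0.16144/0.0416667⌋ = 3 → d.
Extended square: lon ⌊0.07069/0.00833333⌋ = 8; lat ⌊0.03644/0.00416667⌋ = 8.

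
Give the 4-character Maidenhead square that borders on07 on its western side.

NN97

Longitude square 0; −1 → -1, wraps to 9, carry into field.
Longitude field O = 14; −1 → 13 = N.
The latitude characters are unchanged.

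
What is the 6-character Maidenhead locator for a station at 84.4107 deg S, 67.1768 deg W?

FA65jo

Shift to the Maidenhead origin (180°W, 90°S): lon 112.8232, lat 5.5893.
Field: 112.8232/20 → 5 → F, 5.5893/10 → 0 → A; chars FA.
Square: 12.8232/2 → 6, 5.5893/1 → 5; chars 65.
Subsquare: 0.8232/0.0833333 → 9 → j, 0.5893/0.0416667 → 14 → o; chars jo.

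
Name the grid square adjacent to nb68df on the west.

Longitude subsquare d = 3; −1 → 2 = c.
The latitude characters are unchanged.

NB68cf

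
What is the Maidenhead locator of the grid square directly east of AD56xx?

Longitude subsquare x = 23; +1 → 24, wraps to 0 = a, carry into square.
Longitude square 5; +1 → 6.
The latitude characters are unchanged.

AD66ax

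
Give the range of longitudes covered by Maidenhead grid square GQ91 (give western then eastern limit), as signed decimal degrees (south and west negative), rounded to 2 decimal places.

Field G=6, Q=16: +6·20° lon, +16·10° lat → SW at lon -60°, lat 70°.
Square 9, 1: +9·2° lon, +1·1° lat → SW at lon -42°, lat 71°.
Cell spans 2° lon × 1° lat.
west -42.00, east -40.00.

-42.00, -40.00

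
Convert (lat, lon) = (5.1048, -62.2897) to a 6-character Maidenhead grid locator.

Offset from 180°W / 90°S: lon 117.7103°, lat 95.1048°.
Field: lon ⌊117.7103/20⌋ = 5 → F; lat ⌊95.1048/10⌋ = 9 → J.
Square: lon ⌊17.7103/2⌋ = 8; lat ⌊5.1048/1⌋ = 5.
Subsquare: lon ⌊1.7103/0.0833333⌋ = 20 → u; lat ⌊0.1048/0.0416667⌋ = 2 → c.

FJ85uc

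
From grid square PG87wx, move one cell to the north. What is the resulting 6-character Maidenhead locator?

PG88wa

Latitude subsquare x = 23; +1 → 24, wraps to 0 = a, carry into square.
Latitude square 7; +1 → 8.
The longitude characters are unchanged.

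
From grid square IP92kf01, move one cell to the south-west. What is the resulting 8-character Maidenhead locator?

IP92jf90

Longitude extended square 0; −1 → -1, wraps to 9, carry into subsquare.
Longitude subsquare k = 10; −1 → 9 = j.
Latitude extended square 1; −1 → 0.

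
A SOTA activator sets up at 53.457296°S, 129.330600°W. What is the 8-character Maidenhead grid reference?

Add 180° to longitude and 90° to latitude: 50.66940, 36.54270.
Field: 50.66940/20 → 2 → C, 36.54270/10 → 3 → D; chars CD.
Square: 10.66940/2 → 5, 6.54270/1 → 6; chars 56.
Subsquare: 0.66940/0.0833333 → 8 → i, 0.54270/0.0416667 → 13 → n; chars in.
Extended square: 0.00273/0.00833333 → 0, 0.00104/0.00416667 → 0; chars 00.

CD56in00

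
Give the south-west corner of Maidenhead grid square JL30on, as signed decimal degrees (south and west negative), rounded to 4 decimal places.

20.5417, 7.1667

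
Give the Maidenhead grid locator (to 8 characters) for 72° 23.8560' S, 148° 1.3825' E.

QB47ao24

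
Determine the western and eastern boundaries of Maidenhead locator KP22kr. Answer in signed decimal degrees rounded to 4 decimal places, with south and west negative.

Field K=10, P=15: +10·20° lon, +15·10° lat → SW at lon 20°, lat 60°.
Square 2, 2: +2·2° lon, +2·1° lat → SW at lon 24°, lat 62°.
Subsquare k=10, r=17: +10·0.0833333° lon, +17·0.0416667° lat → SW at lon 24.8333°, lat 62.7083°.
Cell spans 0.0833333° lon × 0.0416667° lat.
west 24.8333, east 24.9167.

24.8333, 24.9167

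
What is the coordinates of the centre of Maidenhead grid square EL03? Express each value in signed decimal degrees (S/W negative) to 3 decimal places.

23.500, -99.000

Field E=4, L=11: +4·20° lon, +11·10° lat → SW at lon -100°, lat 20°.
Square 0, 3: +0·2° lon, +3·1° lat → SW at lon -100°, lat 23°.
Cell spans 2° lon × 1° lat. Centre is SW corner plus half of each.
latitude 23.500, longitude -99.000.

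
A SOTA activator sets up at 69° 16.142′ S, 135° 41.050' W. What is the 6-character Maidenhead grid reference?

CC20dr

Add 180° to longitude and 90° to latitude: 44.3158, 20.7310.
Field: 44.3158/20 → 2 → C, 20.7310/10 → 2 → C; chars CC.
Square: 4.3158/2 → 2, 0.7310/1 → 0; chars 20.
Subsquare: 0.3158/0.0833333 → 3 → d, 0.7310/0.0416667 → 17 → r; chars dr.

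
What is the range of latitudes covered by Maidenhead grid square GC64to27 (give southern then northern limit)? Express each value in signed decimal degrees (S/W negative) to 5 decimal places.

-65.38750, -65.38333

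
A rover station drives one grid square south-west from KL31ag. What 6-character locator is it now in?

KL21xf

Longitude subsquare a = 0; −1 → -1, wraps to 23 = x, carry into square.
Longitude square 3; −1 → 2.
Latitude subsquare g = 6; −1 → 5 = f.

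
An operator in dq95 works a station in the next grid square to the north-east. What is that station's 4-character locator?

Longitude square 9; +1 → 10, wraps to 0, carry into field.
Longitude field D = 3; +1 → 4 = E.
Latitude square 5; +1 → 6.

EQ06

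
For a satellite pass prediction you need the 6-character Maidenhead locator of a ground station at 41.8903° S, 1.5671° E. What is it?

JE08sc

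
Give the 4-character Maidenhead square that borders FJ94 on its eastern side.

GJ04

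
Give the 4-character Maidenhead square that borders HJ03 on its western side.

GJ93

Longitude square 0; −1 → -1, wraps to 9, carry into field.
Longitude field H = 7; −1 → 6 = G.
The latitude characters are unchanged.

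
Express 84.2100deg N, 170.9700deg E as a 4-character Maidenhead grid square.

Add 180° to longitude and 90° to latitude: 350.97, 174.21.
Field: lon ⌊350.97/20⌋ = 17 → R; lat ⌊174.21/10⌋ = 17 → R.
Square: lon ⌊10.97/2⌋ = 5; lat ⌊4.21/1⌋ = 4.

RR54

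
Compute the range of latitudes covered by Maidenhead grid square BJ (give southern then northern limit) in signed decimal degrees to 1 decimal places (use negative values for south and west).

Field B=1, J=9: +1·20° lon, +9·10° lat → SW at lon -160°, lat 0°.
Cell spans 20° lon × 10° lat.
south 0.0, north 10.0.

0.0, 10.0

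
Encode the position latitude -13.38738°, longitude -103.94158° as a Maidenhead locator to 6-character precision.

DH86ao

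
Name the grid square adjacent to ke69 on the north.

Latitude square 9; +1 → 10, wraps to 0, carry into field.
Latitude field E = 4; +1 → 5 = F.
The longitude characters are unchanged.

KF60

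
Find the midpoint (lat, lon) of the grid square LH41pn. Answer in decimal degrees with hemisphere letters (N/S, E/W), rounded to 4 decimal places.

18.4375° S, 49.2917° E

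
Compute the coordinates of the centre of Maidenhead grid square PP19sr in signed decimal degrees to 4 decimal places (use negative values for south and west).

69.7292, 123.5417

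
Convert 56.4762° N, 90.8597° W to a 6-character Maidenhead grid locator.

EO46nl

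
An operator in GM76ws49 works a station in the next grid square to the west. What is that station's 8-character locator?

Longitude extended square 4; −1 → 3.
The latitude characters are unchanged.

GM76ws39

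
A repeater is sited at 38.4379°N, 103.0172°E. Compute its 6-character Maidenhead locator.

OM18mk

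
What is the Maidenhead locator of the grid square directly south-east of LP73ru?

LP73st

Longitude subsquare r = 17; +1 → 18 = s.
Latitude subsquare u = 20; −1 → 19 = t.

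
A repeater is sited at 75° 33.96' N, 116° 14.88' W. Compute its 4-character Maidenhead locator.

Shift to the Maidenhead origin (180°W, 90°S): lon 63.75, lat 165.57.
Field: lon ⌊63.75/20⌋ = 3 → D; lat ⌊165.57/10⌋ = 16 → Q.
Square: lon ⌊3.75/2⌋ = 1; lat ⌊5.57/1⌋ = 5.

DQ15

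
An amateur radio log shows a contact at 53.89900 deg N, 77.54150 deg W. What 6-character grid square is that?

Shift to the Maidenhead origin (180°W, 90°S): lon 102.4585, lat 143.8990.
Field: 102.4585/20 → 5 → F, 143.8990/10 → 14 → O; chars FO.
Square: 2.4585/2 → 1, 3.8990/1 → 3; chars 13.
Subsquare: 0.4585/0.0833333 → 5 → f, 0.8990/0.0416667 → 21 → v; chars fv.

FO13fv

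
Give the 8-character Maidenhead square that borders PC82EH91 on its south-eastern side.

PC82fh00

Longitude extended square 9; +1 → 10, wraps to 0, carry into subsquare.
Longitude subsquare e = 4; +1 → 5 = f.
Latitude extended square 1; −1 → 0.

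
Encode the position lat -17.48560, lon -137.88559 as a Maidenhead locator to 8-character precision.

Shift to the Maidenhead origin (180°W, 90°S): lon 42.11441, lat 72.51440.
Field (20°×10°, letters A–R): 42.11441/20 → 2 → C, 72.51440/10 → 7 → H; chars CH.
Square (2°×1°, digits 0–9): 2.11441/2 → 1, 2.51440/1 → 2; chars 12.
Subsquare (5′×2.5′, letters a–x): 0.11441/0.0833333 → 1 → b, 0.51440/0.0416667 → 12 → m; chars bm.
Extended square (30″×15″, digits 0–9): 0.03108/0.00833333 → 3, 0.01440/0.00416667 → 3; chars 33.

CH12bm33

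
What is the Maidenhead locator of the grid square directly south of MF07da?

Latitude subsquare a = 0; −1 → -1, wraps to 23 = x, carry into square.
Latitude square 7; −1 → 6.
The longitude characters are unchanged.

MF06dx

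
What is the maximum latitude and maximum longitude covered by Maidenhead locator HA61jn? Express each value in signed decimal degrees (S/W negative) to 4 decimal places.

Field H=7, A=0: +7·20° lon, +0·10° lat → SW at lon -40°, lat -90°.
Square 6, 1: +6·2° lon, +1·1° lat → SW at lon -28°, lat -89°.
Subsquare j=9, n=13: +9·0.0833333° lon, +13·0.0416667° lat → SW at lon -27.25°, lat -88.4583°.
Cell spans 0.0833333° lon × 0.0416667° lat. NE corner is SW corner plus one full cell.
latitude -88.4167, longitude -27.1667.

-88.4167, -27.1667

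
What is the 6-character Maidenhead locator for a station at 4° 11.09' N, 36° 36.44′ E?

KJ84he

Offset from 180°W / 90°S: lon 216.6073°, lat 94.1848°.
Field: 216.6073/20 → 10 → K, 94.1848/10 → 9 → J; chars KJ.
Square: 16.6073/2 → 8, 4.1848/1 → 4; chars 84.
Subsquare: 0.6073/0.0833333 → 7 → h, 0.1848/0.0416667 → 4 → e; chars he.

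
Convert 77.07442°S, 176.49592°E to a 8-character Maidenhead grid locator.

Add 180° to longitude and 90° to latitude: 356.49592, 12.92558.
Field (20°×10°, letters A–R): 356.49592/20 → 17 → R, 12.92558/10 → 1 → B; chars RB.
Square (2°×1°, digits 0–9): 16.49592/2 → 8, 2.92558/1 → 2; chars 82.
Subsquare (5′×2.5′, letters a–x): 0.49592/0.0833333 → 5 → f, 0.92558/0.0416667 → 22 → w; chars fw.
Extended square (30″×15″, digits 0–9): 0.07925/0.00833333 → 9, 0.00891/0.00416667 → 2; chars 92.

RB82fw92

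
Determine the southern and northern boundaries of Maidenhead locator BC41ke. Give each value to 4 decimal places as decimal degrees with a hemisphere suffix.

68.8333° S, 68.7917° S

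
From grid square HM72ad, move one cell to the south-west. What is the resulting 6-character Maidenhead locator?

HM62xc

Longitude subsquare a = 0; −1 → -1, wraps to 23 = x, carry into square.
Longitude square 7; −1 → 6.
Latitude subsquare d = 3; −1 → 2 = c.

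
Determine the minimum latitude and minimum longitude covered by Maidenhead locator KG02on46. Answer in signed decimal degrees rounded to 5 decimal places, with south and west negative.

Field K=10, G=6: +10·20° lon, +6·10° lat → SW at lon 20°, lat -30°.
Square 0, 2: +0·2° lon, +2·1° lat → SW at lon 20°, lat -28°.
Subsquare o=14, n=13: +14·0.0833333° lon, +13·0.0416667° lat → SW at lon 21.1667°, lat -27.4583°.
Extended square 4, 6: +4·0.00833333° lon, +6·0.00416667° lat → SW at lon 21.2°, lat -27.4333°.
latitude -27.43333, longitude 21.20000.

-27.43333, 21.20000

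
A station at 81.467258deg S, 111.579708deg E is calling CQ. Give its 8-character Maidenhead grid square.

OA58sm97

Offset from 180°W / 90°S: lon 291.57971°, lat 8.53274°.
Field: 291.57971/20 → 14 → O, 8.53274/10 → 0 → A; chars OA.
Square: 11.57971/2 → 5, 8.53274/1 → 8; chars 58.
Subsquare: 1.57971/0.0833333 → 18 → s, 0.53274/0.0416667 → 12 → m; chars sm.
Extended square: 0.07971/0.00833333 → 9, 0.03274/0.00416667 → 7; chars 97.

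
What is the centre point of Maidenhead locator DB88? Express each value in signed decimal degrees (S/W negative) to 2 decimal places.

-71.50, -103.00

Field D=3, B=1: +3·20° lon, +1·10° lat → SW at lon -120°, lat -80°.
Square 8, 8: +8·2° lon, +8·1° lat → SW at lon -104°, lat -72°.
Cell spans 2° lon × 1° lat. Centre is SW corner plus half of each.
latitude -71.50, longitude -103.00.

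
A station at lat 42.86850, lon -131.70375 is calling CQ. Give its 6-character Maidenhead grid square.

Add 180° to longitude and 90° to latitude: 48.2962, 132.8685.
Field: 48.2962/20 → 2 → C, 132.8685/10 → 13 → N; chars CN.
Square: 8.2962/2 → 4, 2.8685/1 → 2; chars 42.
Subsquare: 0.2962/0.0833333 → 3 → d, 0.8685/0.0416667 → 20 → u; chars du.

CN42du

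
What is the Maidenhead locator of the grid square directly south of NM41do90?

Latitude extended square 0; −1 → -1, wraps to 9, carry into subsquare.
Latitude subsquare o = 14; −1 → 13 = n.
The longitude characters are unchanged.

NM41dn99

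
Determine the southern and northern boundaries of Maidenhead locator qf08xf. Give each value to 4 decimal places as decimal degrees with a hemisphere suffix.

31.7917° S, 31.7500° S

Field Q=16, F=5: +16·20° lon, +5·10° lat → SW at lon 140°, lat -40°.
Square 0, 8: +0·2° lon, +8·1° lat → SW at lon 140°, lat -32°.
Subsquare x=23, f=5: +23·0.0833333° lon, +5·0.0416667° lat → SW at lon 141.917°, lat -31.7917°.
Cell spans 0.0833333° lon × 0.0416667° lat.
south 31.7917° S, north 31.7500° S.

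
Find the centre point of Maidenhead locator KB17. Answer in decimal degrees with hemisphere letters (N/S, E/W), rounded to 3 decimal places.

Field K=10, B=1: +10·20° lon, +1·10° lat → SW at lon 20°, lat -80°.
Square 1, 7: +1·2° lon, +7·1° lat → SW at lon 22°, lat -73°.
Cell spans 2° lon × 1° lat. Centre is SW corner plus half of each.
latitude 72.500° S, longitude 23.000° E.

72.500° S, 23.000° E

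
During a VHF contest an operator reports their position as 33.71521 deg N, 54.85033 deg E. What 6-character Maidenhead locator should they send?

LM73kr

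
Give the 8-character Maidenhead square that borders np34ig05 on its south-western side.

Longitude extended square 0; −1 → -1, wraps to 9, carry into subsquare.
Longitude subsquare i = 8; −1 → 7 = h.
Latitude extended square 5; −1 → 4.

NP34hg94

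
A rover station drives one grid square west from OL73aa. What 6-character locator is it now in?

Longitude subsquare a = 0; −1 → -1, wraps to 23 = x, carry into square.
Longitude square 7; −1 → 6.
The latitude characters are unchanged.

OL63xa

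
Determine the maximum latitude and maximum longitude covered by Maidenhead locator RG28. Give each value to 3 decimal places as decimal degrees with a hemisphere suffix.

21.000° S, 166.000° E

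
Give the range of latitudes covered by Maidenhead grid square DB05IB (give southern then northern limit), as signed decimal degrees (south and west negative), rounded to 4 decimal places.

-74.9583, -74.9167

Field D=3, B=1: +3·20° lon, +1·10° lat → SW at lon -120°, lat -80°.
Square 0, 5: +0·2° lon, +5·1° lat → SW at lon -120°, lat -75°.
Subsquare i=8, b=1: +8·0.0833333° lon, +1·0.0416667° lat → SW at lon -119.333°, lat -74.9583°.
Cell spans 0.0833333° lon × 0.0416667° lat.
south -74.9583, north -74.9167.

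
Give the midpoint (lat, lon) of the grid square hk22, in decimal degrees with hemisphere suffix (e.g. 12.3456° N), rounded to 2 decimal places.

12.50° N, 35.00° W

Field H=7, K=10: +7·20° lon, +10·10° lat → SW at lon -40°, lat 10°.
Square 2, 2: +2·2° lon, +2·1° lat → SW at lon -36°, lat 12°.
Cell spans 2° lon × 1° lat. Centre is SW corner plus half of each.
latitude 12.50° N, longitude 35.00° W.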